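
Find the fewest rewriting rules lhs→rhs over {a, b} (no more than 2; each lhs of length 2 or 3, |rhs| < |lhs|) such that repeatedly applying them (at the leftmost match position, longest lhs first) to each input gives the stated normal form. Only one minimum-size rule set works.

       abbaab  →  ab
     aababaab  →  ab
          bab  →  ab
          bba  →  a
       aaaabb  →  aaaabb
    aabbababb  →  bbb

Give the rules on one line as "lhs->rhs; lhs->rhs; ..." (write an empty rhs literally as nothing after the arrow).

  | abbaab => abaab => bab => ab
  | aababaab => abbaab => abaab => bab => ab
  | bab => ab
  | bba => ba => a

aba->b; ba->a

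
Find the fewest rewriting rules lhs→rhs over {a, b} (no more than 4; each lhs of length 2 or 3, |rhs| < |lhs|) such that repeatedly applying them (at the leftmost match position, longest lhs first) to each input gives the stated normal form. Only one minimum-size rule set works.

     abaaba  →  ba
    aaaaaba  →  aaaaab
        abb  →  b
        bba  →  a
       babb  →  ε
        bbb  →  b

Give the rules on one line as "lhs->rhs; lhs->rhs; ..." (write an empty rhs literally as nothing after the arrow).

aba->ab; abb->b; bb->

  | abaaba => ababa => abba => ba
  | aaaaaba => aaaaab
  | abb => b
  | bba => a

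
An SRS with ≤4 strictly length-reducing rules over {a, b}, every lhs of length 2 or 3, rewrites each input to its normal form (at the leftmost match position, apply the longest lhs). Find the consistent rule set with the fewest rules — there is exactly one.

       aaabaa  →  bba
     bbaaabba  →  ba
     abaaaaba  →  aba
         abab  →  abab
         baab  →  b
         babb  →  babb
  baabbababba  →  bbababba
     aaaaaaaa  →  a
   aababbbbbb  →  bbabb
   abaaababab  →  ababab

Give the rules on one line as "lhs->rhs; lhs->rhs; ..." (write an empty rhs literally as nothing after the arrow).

aa->a; aab->bb; bbb->b

  | aaabaa => aabaa => bbaa => bba
  | bbaaabba => bbaabba => bbbbba => bbba => ba
  | abaaaaba => abaaaba => abaaba => abbba => aba
  | abab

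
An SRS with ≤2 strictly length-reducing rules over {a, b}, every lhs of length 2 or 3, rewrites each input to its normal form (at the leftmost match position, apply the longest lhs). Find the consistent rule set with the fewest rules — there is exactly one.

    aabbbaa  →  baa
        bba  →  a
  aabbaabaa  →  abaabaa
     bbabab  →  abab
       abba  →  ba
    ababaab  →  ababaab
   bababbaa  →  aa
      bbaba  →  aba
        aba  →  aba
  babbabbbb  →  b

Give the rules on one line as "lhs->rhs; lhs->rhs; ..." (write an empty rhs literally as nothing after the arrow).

  | aabbbaa => abbaa => baa
  | bba => a
  | aabbaabaa => abaabaa
  | bbabab => abab

abb->b; bb->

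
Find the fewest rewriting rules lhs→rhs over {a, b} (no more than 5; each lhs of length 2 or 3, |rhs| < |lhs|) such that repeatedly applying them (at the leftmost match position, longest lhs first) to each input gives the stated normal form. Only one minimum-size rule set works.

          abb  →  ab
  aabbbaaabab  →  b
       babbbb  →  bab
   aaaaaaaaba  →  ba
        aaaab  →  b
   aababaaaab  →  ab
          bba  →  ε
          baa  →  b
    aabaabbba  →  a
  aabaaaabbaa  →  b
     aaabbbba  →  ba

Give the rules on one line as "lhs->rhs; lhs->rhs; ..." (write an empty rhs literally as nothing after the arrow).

aa->b; aba->a; bb->b; bba->

  | abb => ab
  | aabbbaaabab => bbbbaaabab => bbbaaabab => bbaaabab => aabab => bbab => b
  | babbbb => babbb => babb => bab
  | aaaaaaaaba => baaaaaaba => bbaaaaba => aaaba => baba => ba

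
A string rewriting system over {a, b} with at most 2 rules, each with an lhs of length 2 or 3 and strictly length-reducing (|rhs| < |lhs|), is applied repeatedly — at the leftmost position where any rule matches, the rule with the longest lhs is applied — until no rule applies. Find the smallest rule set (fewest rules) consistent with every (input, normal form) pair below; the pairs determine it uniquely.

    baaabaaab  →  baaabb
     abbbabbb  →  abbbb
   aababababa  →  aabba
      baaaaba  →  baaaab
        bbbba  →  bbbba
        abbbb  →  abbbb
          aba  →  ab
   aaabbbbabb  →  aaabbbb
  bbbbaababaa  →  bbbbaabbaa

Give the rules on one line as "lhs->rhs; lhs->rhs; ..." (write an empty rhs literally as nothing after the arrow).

  | baaabaaab => baaabaab => baaabab => baaabb
  | abbbabbb => abbbb
  | aababababa => aabbababa => aababa => aabba
  | baaaaba => baaaab

aba->ab; bab->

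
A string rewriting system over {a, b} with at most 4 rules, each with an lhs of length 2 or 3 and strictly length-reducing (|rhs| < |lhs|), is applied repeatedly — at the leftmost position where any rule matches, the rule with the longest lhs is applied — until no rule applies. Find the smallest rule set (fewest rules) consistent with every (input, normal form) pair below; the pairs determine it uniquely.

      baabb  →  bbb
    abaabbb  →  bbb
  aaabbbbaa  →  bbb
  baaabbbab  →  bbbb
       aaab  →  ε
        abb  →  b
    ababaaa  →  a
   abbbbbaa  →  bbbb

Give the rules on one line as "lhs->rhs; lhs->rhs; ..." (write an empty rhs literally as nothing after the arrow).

  | baabb => bbb
  | abaabbb => aabbb => bbb
  | aaabbbbaa => abbbbaa => bbbaa => bbba => bbb
  | baaabbbab => babbbab => bbbab => bbbb

aa->; ab->; bba->bb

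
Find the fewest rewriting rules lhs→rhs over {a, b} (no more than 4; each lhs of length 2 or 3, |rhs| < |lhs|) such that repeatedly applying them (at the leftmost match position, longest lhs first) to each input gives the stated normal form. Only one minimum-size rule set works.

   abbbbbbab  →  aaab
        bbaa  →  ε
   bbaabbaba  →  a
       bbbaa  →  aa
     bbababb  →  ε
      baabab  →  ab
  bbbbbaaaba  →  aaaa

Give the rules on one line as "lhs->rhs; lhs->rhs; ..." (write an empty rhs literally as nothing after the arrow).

  | abbbbbbab => aabbbbab => aaabbab => aaabba => aaab
  | bbaa => ba => ε
  | bbaabbaba => babbaba => bababa => baaba => aba => a
  | bbbaa => abaa => aa

aba->a; ba->; bab->ba; bbb->ab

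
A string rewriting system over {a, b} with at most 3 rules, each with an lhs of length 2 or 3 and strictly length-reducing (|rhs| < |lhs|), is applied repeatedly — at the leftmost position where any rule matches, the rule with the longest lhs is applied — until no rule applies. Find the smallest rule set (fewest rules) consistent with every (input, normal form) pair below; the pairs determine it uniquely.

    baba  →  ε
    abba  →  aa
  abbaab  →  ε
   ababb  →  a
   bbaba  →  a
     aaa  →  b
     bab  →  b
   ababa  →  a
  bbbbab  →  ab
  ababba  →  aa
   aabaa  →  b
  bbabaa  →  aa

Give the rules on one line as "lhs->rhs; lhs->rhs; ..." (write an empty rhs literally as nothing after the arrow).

aaa->b; ba->; bb->

  | baba => ba => ε
  | abba => aa
  | abbaab => aaab => bb => ε
  | ababb => abb => a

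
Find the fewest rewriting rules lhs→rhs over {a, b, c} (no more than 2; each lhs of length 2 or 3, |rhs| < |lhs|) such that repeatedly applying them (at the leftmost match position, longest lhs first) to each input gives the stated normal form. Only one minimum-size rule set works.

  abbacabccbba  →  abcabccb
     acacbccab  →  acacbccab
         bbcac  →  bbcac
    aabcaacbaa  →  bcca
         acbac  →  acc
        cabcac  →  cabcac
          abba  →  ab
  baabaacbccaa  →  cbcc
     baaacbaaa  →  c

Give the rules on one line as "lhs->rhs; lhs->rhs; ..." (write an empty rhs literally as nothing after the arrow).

aa->; ba->

  | abbacabccbba => abcabccbba => abcabccb
  | acacbccab
  | bbcac
  | aabcaacbaa => bcaacbaa => bccbaa => bcca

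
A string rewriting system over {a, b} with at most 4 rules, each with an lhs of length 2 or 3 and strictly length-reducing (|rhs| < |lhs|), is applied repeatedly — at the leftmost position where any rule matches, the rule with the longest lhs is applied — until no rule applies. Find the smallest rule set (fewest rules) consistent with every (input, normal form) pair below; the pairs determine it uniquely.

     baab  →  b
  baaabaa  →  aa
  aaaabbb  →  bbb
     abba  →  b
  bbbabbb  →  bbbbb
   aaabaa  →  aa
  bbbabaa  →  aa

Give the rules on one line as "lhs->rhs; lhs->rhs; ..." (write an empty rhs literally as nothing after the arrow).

  | baab => aab => ab => b
  | baaabaa => aaabaa => aabaa => abaa => baa => aa
  | aaaabbb => aaabbb => aabbb => abbb => bbb
  | abba => bba => b

ab->b; ba->; baa->aa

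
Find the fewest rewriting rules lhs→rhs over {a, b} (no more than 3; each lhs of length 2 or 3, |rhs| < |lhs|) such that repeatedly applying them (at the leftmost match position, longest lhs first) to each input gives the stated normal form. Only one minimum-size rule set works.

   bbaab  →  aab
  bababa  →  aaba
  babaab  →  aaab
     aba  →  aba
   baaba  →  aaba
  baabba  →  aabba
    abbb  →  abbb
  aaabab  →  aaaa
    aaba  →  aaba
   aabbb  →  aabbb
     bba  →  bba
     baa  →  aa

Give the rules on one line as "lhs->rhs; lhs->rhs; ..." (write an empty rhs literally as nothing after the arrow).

baa->aa; bab->a

  | bbaab => baab => aab
  | bababa => aaba
  | babaab => aaab
  | aba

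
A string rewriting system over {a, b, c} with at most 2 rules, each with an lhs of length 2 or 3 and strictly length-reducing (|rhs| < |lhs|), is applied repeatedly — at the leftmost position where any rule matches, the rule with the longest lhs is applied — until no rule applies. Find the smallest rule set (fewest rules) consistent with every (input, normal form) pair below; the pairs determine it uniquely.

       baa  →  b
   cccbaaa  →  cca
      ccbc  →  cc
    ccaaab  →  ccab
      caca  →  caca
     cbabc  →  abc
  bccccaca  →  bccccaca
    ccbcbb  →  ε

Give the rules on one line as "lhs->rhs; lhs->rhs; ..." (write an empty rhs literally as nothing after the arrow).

  | baa => b
  | cccbaaa => ccaaa => cca
  | ccbc => cc
  | ccaaab => ccab

aa->; cb->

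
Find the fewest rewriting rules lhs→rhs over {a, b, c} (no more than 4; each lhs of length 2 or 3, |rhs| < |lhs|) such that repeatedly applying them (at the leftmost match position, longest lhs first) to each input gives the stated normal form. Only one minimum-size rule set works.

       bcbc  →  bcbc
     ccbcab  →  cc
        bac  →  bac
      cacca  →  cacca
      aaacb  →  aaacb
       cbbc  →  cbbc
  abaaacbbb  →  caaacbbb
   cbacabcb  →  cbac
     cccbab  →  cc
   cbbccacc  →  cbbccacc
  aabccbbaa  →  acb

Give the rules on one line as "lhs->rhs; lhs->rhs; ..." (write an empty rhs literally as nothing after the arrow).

  | bcbc
  | ccbcab => cab => cc
  | bac
  | cacca

ab->c; baa->b; ccb->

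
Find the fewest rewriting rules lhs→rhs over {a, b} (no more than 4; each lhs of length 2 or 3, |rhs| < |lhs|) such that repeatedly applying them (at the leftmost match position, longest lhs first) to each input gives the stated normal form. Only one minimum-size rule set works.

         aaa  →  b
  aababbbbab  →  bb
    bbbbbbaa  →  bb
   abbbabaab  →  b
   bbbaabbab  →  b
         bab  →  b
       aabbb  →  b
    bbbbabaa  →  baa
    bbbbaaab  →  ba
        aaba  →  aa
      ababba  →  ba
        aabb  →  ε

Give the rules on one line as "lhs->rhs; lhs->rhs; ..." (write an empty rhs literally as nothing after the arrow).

  | aaa => b
  | aababbbbab => aabbbbab => abbbab => bbab => bb
  | bbbbbbaa => babbbaa => bbbaa => baaa => bb
  | abbbabaab => bbabaab => bbaab => bab => b

aaa->b; ab->; bba->b; bbb->ba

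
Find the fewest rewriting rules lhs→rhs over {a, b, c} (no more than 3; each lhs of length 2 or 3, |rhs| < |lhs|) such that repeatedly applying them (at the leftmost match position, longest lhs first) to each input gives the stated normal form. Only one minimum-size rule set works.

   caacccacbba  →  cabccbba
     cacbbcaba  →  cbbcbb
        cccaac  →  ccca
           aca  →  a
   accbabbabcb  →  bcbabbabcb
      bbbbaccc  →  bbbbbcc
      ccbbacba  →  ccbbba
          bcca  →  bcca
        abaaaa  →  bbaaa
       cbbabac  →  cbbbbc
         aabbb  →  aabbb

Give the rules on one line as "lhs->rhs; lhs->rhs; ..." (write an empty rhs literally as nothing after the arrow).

  | caacccacbba => cabccacbba => cabccbba
  | cacbbcaba => cbbcaba => cbbcbb
  | cccaac => ccca
  | aca => a

aba->bb; ac->; acc->bc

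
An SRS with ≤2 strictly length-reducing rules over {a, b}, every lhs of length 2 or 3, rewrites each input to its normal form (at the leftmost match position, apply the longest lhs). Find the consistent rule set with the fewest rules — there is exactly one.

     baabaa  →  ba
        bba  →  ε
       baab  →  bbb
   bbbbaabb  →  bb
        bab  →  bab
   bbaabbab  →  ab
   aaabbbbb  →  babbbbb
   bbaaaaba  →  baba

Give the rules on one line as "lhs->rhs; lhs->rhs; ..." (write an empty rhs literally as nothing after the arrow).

aa->b; bba->

  | baabaa => bbbaa => ba
  | bba => ε
  | baab => bbb
  | bbbbaabb => bbabb => bb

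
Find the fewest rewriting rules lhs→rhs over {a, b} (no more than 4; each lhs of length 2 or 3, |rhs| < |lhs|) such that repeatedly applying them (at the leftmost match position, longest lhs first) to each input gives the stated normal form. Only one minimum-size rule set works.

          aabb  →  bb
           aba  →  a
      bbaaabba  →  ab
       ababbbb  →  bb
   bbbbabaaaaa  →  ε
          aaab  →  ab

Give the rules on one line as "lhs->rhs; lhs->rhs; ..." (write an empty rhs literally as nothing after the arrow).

  | aabb => bb
  | aba => a
  | bbaaabba => baabba => abba => ab
  | ababbbb => abbbb => aabb => bb

aa->; ba->; bbb->ab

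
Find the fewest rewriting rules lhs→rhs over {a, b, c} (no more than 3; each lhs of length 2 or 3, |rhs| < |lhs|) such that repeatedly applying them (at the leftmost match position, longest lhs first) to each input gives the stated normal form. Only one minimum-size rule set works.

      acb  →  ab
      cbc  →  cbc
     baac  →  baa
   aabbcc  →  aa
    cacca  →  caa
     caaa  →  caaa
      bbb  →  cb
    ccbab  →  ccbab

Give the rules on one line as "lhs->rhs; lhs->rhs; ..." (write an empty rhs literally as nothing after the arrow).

ac->a; bb->c

  | acb => ab
  | cbc
  | baac => baa
  | aabbcc => aaccc => aacc => aac => aa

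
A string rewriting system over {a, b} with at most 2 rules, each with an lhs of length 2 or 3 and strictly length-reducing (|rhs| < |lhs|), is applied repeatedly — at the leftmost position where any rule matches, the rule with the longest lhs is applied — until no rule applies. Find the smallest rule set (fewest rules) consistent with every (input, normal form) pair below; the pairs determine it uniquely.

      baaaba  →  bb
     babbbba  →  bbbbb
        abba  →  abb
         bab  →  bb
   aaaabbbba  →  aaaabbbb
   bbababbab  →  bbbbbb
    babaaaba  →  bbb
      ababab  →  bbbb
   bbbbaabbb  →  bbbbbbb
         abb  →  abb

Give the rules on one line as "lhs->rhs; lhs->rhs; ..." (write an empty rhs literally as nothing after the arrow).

  | baaaba => baaba => baba => bba => bb
  | babbbba => bbbbba => bbbbb
  | abba => abb
  | bab => bb

aba->bb; ba->b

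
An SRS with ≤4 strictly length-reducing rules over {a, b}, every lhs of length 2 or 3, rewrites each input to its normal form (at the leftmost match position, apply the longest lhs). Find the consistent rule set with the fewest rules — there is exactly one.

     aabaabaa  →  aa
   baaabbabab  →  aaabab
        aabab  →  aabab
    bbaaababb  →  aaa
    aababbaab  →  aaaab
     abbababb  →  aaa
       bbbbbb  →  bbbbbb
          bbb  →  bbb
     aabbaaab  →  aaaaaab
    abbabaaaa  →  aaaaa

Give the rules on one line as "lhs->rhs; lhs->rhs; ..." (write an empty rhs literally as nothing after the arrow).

  | aabaabaa => aabaa => aa
  | baaabbabab => abbabab => aaabab
  | aabab
  | bbaaababb => aaababb => aaabaa => aaa

abb->aa; baa->; bba->a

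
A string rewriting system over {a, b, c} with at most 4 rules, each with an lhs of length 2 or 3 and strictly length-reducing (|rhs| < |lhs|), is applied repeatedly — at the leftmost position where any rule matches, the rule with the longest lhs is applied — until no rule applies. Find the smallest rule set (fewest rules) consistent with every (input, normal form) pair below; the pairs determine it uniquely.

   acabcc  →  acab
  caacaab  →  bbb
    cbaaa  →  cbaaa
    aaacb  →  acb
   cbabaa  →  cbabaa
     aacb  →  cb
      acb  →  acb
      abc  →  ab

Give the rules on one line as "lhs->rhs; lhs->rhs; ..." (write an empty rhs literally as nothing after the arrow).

aac->c; abc->ab; caa->b

  | acabcc => acabc => acab
  | caacaab => bcaab => bbb
  | cbaaa
  | aaacb => acb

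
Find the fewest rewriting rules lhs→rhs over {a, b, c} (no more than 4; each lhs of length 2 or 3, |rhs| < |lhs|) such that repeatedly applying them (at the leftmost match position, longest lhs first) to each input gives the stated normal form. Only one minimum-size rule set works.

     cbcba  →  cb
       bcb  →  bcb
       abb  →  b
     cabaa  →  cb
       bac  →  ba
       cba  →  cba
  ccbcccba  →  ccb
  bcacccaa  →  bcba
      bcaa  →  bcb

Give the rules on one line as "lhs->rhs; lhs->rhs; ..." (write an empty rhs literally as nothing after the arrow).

aa->b; ac->a; bb->a; cbc->cb

  | cbcba => cbba => caa => cb
  | bcb
  | abb => aa => b
  | cabaa => cabb => caa => cb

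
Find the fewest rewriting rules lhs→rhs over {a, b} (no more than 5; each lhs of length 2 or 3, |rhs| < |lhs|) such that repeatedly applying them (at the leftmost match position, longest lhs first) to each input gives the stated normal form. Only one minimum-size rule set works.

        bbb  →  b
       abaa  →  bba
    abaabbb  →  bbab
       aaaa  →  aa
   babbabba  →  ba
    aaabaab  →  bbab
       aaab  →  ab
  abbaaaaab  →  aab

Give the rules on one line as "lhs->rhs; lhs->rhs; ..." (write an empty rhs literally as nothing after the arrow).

aaa->a; aba->bb; abb->a; bbb->b

  | bbb => b
  | abaa => bba
  | abaabbb => bbabbb => bbab
  | aaaa => aa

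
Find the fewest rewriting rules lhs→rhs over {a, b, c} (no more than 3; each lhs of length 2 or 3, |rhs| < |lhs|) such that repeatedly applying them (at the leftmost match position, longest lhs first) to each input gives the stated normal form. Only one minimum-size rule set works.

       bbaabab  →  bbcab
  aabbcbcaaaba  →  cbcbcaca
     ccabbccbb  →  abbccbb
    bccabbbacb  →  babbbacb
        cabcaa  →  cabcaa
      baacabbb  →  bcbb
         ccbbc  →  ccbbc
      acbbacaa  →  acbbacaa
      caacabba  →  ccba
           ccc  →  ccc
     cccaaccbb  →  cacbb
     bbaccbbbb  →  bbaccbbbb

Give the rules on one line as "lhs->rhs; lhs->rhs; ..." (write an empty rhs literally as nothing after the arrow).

aab->c; aac->a; cca->a

  | bbaabab => bbcab
  | aabbcbcaaaba => cbcbcaaaba => cbcbcaca
  | ccabbccbb => abbccbb
  | bccabbbacb => babbbacb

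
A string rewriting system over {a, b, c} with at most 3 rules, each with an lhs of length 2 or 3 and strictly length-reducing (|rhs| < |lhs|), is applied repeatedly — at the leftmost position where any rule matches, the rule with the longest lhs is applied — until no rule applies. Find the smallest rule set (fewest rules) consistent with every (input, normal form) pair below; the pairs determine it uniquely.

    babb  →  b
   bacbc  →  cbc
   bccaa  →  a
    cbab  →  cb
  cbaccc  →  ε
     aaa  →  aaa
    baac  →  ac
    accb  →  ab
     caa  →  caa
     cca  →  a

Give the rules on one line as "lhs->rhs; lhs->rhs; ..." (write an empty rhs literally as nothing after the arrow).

  | babb => bb => b
  | bacbc => cbc
  | bccaa => baa => a
  | cbab => cb

ba->; bb->b; cc->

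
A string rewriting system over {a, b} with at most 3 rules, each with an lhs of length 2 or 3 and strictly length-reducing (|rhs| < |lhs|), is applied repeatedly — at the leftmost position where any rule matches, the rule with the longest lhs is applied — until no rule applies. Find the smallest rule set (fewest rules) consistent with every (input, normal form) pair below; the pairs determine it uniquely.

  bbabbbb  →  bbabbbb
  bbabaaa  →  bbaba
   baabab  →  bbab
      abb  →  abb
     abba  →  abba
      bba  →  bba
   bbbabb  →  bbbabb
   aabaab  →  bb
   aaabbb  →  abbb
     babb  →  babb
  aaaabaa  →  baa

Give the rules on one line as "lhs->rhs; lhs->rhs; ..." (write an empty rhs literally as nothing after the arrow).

  | bbabbbb
  | bbabaaa => bbaba
  | baabab => bbab
  | abb

aaa->a; aab->b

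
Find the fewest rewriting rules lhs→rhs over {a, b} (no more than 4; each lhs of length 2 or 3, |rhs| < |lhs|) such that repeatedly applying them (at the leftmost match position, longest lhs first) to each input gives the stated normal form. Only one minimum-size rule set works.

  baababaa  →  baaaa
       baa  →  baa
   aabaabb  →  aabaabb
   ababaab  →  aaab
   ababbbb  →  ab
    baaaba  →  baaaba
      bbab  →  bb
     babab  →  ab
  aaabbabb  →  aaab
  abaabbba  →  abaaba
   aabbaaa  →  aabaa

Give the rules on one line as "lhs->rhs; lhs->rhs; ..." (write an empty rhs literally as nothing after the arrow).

  | baababaa => baaaa
  | baa
  | aabaabb
  | ababaab => aaab

bab->; bba->b; bbb->b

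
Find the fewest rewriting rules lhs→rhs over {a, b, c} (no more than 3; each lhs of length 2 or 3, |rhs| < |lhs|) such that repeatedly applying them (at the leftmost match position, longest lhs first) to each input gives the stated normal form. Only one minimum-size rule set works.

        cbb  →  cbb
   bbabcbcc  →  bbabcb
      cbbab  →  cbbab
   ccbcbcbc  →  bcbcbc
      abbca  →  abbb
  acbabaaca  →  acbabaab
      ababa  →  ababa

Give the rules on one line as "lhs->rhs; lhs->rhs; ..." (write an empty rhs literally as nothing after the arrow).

ca->b; cc->

  | cbb
  | bbabcbcc => bbabcb
  | cbbab
  | ccbcbcbc => bcbcbc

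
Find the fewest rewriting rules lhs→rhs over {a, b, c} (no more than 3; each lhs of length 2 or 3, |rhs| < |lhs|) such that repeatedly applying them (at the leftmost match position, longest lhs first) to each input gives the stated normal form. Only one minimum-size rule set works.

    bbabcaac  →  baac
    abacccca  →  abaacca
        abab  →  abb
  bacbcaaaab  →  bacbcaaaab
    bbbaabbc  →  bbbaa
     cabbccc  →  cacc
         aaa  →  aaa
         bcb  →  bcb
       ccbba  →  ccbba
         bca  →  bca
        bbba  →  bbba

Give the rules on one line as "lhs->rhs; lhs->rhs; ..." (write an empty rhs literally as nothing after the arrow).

  | bbabcaac => bbbcaac => baac
  | abacccca => abaacca
  | abab => abb
  | bacbcaaaab

bab->bb; bbc->; ccc->ac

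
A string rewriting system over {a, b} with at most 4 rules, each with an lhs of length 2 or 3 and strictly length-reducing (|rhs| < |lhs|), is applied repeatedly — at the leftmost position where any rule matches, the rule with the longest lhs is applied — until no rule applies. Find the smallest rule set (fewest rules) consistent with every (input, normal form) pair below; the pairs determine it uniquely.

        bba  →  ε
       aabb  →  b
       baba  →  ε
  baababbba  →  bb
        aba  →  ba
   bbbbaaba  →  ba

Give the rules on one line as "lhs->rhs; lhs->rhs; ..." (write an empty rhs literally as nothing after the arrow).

aab->; ab->b; bba->

  | bba => ε
  | aabb => b
  | baba => bba => ε
  | baababbba => babbba => bbbba => bb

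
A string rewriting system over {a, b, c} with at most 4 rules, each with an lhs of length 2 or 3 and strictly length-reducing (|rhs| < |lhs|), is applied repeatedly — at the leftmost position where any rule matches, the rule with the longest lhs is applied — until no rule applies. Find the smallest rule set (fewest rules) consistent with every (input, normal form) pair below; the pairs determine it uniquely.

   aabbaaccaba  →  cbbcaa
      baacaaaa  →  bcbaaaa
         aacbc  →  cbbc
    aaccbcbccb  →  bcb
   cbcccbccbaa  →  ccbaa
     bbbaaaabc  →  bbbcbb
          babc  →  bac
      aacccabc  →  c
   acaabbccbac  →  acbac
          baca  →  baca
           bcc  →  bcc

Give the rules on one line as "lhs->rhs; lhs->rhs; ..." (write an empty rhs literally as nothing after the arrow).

  | aabbaaccaba => aabaaccaba => aaaaccaba => aacbcaba => cbbcaba => cbbcaa
  | baacaaaa => bcbaaaa
  | aacbc => cbbc
  | aaccbcbccb => cbcbcbccb => bcbccb => bcb

aac->cb; ab->a; cac->c; cbc->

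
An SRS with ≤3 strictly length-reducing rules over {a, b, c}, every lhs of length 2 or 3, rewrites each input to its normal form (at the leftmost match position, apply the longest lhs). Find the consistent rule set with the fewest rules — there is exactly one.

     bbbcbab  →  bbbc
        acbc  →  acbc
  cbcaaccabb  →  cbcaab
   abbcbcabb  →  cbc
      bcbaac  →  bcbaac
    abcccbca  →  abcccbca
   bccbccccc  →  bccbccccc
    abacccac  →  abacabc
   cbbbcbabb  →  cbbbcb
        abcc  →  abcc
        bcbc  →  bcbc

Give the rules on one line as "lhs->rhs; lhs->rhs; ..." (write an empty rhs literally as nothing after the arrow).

abb->; bab->; cca->ab

  | bbbcbab => bbbc
  | acbc
  | cbcaaccabb => cbcaaabbb => cbcaab
  | abbcbcabb => cbcabb => cbc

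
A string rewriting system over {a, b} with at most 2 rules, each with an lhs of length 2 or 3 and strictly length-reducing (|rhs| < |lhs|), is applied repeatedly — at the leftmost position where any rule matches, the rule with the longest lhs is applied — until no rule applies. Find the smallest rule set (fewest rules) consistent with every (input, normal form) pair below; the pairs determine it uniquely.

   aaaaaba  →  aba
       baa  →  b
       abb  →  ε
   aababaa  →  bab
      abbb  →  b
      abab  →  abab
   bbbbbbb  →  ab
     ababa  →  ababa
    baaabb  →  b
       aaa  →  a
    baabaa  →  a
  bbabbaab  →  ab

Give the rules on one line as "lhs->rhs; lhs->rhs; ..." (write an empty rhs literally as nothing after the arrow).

  | aaaaaba => aaaba => aba
  | baa => b
  | abb => aa => ε
  | aababaa => babaa => bab

aa->; bb->a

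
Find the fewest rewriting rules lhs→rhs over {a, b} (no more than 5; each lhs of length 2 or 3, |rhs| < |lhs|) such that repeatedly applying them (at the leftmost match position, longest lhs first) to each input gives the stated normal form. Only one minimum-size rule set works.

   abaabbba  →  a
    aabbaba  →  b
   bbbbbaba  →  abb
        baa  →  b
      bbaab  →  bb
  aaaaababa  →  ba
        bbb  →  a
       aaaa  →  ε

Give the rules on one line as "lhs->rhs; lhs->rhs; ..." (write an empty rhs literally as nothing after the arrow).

aa->; aab->; aba->; bbb->a

  | abaabbba => abbba => aaa => a
  | aabbaba => baba => b
  | bbbbbaba => abbaba => abb
  | baa => b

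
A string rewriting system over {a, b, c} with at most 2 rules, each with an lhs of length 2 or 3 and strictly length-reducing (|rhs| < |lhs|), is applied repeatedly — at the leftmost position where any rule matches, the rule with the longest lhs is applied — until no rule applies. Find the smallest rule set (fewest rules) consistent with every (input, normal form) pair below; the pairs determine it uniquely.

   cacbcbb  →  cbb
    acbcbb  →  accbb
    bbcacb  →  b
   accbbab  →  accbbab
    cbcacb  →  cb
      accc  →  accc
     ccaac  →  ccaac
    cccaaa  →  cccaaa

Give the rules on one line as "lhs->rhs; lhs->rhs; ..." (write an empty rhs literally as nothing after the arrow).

bc->c; cac->

  | cacbcbb => bcbb => cbb
  | acbcbb => accbb
  | bbcacb => bcacb => cacb => b
  | accbbab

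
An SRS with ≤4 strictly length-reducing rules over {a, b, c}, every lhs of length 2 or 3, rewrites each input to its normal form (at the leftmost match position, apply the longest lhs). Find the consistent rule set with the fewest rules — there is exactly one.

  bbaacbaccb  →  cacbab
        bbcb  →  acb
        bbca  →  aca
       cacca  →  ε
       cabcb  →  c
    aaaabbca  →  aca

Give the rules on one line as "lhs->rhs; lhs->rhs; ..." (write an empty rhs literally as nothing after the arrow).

  | bbaacbaccb => aaacbaccb => cacbaccb => cacbab
  | bbcb => acb
  | bbca => aca
  | cacca => caa => cc => ε

aa->c; bb->a; bcb->ac; cc->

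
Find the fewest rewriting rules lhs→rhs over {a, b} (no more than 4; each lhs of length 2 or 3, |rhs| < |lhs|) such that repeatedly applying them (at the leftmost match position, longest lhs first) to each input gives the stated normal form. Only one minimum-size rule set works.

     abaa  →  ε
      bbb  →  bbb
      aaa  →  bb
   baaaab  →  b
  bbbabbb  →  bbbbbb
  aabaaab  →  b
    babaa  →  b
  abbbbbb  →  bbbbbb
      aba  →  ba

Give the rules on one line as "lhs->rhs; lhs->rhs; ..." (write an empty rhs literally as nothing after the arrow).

aaa->bb; ab->b; baa->

  | abaa => baa => ε
  | bbb
  | aaa => bb
  | baaaab => aab => ab => b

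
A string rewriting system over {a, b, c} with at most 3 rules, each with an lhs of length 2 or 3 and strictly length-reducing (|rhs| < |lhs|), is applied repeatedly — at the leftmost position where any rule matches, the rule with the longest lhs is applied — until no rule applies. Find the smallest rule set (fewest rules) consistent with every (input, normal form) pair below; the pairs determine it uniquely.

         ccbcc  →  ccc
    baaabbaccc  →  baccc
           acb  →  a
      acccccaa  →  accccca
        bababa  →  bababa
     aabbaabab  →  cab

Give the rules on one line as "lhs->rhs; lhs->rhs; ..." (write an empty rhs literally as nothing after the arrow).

aa->a; aab->c; cb->

  | ccbcc => ccc
  | baaabbaccc => baabbaccc => bcbaccc => baccc
  | acb => a
  | acccccaa => accccca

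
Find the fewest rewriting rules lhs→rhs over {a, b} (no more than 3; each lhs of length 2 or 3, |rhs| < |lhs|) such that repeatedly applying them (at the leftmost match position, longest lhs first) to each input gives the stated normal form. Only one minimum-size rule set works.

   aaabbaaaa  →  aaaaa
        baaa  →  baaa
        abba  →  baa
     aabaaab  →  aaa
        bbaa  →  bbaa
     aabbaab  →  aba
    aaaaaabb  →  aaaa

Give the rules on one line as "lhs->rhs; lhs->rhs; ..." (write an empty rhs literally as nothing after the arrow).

aab->a; abb->ba

  | aaabbaaaa => aabaaaa => aaaaa
  | baaa
  | abba => baa
  | aabaaab => aaaab => aaa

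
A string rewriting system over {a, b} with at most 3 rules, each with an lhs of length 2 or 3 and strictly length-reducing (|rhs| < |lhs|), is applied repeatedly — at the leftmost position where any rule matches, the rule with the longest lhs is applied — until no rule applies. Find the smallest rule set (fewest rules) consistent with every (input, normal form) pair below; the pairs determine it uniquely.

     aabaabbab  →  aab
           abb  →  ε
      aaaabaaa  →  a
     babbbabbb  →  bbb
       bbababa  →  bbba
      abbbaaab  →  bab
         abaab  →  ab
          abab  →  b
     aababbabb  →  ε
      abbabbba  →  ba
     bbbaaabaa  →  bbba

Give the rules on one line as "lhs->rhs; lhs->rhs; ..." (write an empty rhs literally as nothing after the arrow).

aaa->a; aba->; abb->

  | aabaabbab => aabbab => aab
  | abb => ε
  | aaaabaaa => aabaaa => aaa => a
  | babbbabbb => bbabbb => bbb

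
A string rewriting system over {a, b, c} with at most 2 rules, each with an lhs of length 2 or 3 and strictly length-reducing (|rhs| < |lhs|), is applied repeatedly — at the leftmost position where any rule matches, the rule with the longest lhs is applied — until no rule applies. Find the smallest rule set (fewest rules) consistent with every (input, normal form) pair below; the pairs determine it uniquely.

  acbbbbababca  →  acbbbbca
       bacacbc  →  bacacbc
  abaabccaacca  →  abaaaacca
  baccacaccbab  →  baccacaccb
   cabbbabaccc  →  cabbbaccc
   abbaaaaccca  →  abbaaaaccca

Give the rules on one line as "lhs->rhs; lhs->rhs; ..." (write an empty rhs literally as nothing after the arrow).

  | acbbbbababca => acbbbbabca => acbbbbca
  | bacacbc
  | abaabccaacca => abaaaacca
  | baccacaccbab => baccacaccb

bab->b; bcc->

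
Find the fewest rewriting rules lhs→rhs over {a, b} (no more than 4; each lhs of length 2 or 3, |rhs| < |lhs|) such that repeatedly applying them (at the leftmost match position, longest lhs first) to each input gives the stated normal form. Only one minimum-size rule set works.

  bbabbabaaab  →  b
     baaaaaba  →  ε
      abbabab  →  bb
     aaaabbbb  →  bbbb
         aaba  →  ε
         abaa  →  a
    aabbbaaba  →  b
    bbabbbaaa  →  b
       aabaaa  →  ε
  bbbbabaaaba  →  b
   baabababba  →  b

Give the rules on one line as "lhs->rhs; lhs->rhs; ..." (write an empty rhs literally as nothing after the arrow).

  | bbabbabaaab => bbbabaaab => bbbaaab => bbaab => bab => b
  | baaaaaba => aaaaba => aaba => ba => ε
  | abbabab => bbabab => bbab => bb
  | aaaabbbb => aabbbb => bbbb

aa->; ab->b; ba->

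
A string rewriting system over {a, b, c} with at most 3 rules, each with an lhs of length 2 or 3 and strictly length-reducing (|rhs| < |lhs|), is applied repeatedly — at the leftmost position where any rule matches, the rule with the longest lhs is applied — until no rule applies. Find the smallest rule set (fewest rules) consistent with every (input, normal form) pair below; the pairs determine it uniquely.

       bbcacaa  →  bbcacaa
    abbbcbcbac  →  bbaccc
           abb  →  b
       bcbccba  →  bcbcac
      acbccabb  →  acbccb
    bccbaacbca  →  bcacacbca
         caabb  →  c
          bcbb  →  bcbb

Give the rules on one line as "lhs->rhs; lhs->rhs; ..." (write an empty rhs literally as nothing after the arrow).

ab->; cba->ac

  | bbcacaa
  | abbbcbcbac => bbcbcbac => bbcbacc => bbaccc
  | abb => b
  | bcbccba => bcbcac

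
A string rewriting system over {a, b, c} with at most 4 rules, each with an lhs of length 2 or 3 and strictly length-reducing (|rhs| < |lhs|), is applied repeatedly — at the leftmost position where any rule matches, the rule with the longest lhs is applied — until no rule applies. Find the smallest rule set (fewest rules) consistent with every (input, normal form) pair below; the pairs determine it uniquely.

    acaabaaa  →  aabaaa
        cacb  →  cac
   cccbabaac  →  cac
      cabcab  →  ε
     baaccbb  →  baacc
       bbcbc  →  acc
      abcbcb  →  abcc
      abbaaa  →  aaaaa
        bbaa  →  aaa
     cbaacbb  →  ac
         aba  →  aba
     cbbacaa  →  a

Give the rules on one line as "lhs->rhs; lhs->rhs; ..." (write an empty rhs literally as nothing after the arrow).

  | acaabaaa => aabaaa
  | cacb => cac
  | cccbabaac => cccabaac => ccaac => cac
  | cabcab => cab => ε

bb->a; caa->a; cab->; cb->c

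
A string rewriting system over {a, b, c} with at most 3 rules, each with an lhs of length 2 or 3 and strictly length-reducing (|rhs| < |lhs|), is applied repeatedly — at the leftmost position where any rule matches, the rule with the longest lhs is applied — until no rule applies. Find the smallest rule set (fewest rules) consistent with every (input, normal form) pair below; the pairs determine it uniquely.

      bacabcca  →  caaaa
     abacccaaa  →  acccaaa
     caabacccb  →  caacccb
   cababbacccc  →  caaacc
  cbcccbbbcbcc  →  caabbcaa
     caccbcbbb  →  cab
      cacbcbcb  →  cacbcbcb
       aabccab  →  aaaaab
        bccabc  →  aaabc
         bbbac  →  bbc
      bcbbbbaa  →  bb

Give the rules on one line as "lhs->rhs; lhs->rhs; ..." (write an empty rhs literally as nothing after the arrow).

  | bacabcca => cabcca => caaaa
  | abacccaaa => acccaaa
  | caabacccb => caacccb
  | cababbacccc => cabbacccc => cabcccc => caaacc

ba->; bcc->aa; cbb->b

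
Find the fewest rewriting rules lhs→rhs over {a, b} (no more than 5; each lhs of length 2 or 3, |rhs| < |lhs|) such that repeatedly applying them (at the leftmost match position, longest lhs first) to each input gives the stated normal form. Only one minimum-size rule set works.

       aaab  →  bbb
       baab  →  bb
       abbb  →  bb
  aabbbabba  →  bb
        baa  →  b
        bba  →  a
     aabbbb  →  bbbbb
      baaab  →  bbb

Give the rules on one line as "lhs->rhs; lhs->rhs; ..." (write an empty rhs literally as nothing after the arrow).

  | aaab => bbb
  | baab => aab => bb
  | abbb => aab => bb
  | aabbbabba => bbbbabba => bbbabba => bbabba => babba => abba => aaa => bb

aa->b; aaa->bb; abb->aa; ba->a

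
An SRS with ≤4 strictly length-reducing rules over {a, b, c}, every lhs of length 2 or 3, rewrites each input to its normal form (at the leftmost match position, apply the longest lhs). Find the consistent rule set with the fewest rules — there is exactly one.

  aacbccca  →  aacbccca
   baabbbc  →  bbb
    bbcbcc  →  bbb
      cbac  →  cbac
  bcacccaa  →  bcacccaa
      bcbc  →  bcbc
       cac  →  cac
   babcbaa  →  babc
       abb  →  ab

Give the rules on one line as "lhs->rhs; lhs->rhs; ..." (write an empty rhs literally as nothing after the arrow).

  | aacbccca
  | baabbbc => bbbc => bbb
  | bbcbcc => bbbcc => bbbc => bbb
  | cbac

abb->ab; baa->; bbc->bb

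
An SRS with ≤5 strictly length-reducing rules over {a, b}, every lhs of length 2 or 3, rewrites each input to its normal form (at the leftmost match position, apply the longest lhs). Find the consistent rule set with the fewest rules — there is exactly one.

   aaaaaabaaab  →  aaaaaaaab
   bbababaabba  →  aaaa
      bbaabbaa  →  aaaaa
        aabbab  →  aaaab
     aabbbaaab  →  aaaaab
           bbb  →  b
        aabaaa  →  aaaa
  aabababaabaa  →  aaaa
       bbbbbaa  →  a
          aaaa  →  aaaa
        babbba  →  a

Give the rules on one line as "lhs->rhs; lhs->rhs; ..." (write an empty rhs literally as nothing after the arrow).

aba->a; abb->aa; baa->a; bb->

  | aaaaaabaaab => aaaaaaaab
  | bbababaabba => ababaabba => abaabba => aabba => aaaa
  | bbaabbaa => aabbaa => aaaaa
  | aabbab => aaaab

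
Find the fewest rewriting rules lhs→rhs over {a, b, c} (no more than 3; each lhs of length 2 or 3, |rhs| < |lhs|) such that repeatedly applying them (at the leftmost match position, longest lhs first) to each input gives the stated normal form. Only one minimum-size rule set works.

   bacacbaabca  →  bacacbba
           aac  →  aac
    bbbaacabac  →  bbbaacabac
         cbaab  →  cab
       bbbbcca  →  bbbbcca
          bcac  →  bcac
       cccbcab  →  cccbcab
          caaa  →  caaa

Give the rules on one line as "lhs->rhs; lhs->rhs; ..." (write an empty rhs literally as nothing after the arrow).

abc->bb; cba->c

  | bacacbaabca => bacacabca => bacacbba
  | aac
  | bbbaacabac
  | cbaab => cab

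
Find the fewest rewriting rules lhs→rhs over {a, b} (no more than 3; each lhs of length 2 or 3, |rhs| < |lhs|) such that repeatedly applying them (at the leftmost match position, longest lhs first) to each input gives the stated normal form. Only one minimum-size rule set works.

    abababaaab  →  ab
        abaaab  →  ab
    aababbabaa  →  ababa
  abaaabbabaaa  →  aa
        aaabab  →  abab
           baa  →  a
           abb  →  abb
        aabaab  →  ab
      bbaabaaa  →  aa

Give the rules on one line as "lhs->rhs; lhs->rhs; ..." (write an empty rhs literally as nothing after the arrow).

  | abababaaab => ababaaab => abaaab => aaab => aab => ab
  | abaaab => aaab => aab => ab
  | aababbabaa => ababbabaa => ababbaa => ababa
  | abaaabbabaaa => aaabbabaaa => aabbabaaa => abbabaaa => abbaaa => abaa => aa

aab->ab; baa->a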